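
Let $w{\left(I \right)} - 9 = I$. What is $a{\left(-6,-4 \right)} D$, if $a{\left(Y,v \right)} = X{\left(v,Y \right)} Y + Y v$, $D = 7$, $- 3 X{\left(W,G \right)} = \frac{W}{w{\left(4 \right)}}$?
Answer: $\frac{2128}{13} \approx 163.69$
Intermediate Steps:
$w{\left(I \right)} = 9 + I$
$X{\left(W,G \right)} = - \frac{W}{39}$ ($X{\left(W,G \right)} = - \frac{W \frac{1}{9 + 4}}{3} = - \frac{W \frac{1}{13}}{3} = - \frac{\frac{1}{13} W}{3} = - \frac{W}{39}$)
$a{\left(Y,v \right)} = \frac{38 Y v}{39}$ ($a{\left(Y,v \right)} = - \frac{v}{39} Y + Y v = - \frac{Y v}{39} + Y v = \frac{38 Y v}{39}$)
$a{\left(-6,-4 \right)} D = \frac{38}{39} \left(-6\right) \left(-4\right) 7 = \frac{304}{13} \cdot 7 = \frac{2128}{13}$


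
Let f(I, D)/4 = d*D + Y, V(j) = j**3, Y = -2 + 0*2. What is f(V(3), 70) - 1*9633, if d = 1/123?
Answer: -1185563/123 ≈ -9638.7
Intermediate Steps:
d = 1/123 ≈ 0.0081301
Y = -2 (Y = -2 + 0 = -2)
f(I, D) = -8 + 4*D/123 (f(I, D) = 4*(D/123 - 2) = 4*(-2 + D/123) = -8 + 4*D/123)
f(V(3), 70) - 1*9633 = (-8 + (4/123)*70) - 1*9633 = (-8 + 280/123) - 9633 = -704/123 - 9633 = -1185563/123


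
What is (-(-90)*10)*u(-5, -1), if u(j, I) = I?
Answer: -900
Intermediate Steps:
(-(-90)*10)*u(-5, -1) = -(-90)*10*(-1) = -18*(-50)*(-1) = 900*(-1) = -900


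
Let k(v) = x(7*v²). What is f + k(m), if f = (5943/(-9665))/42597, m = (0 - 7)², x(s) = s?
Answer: 2306480659364/137233335 ≈ 16807.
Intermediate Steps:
m = 49 (m = (-7)² = 49)
k(v) = 7*v²
f = -1981/137233335 (f = (5943*(-1/9665))*(1/42597) = -5943/9665*1/42597 = -1981/137233335 ≈ -1.4435e-5)
f + k(m) = -1981/137233335 + 7*49² = -1981/137233335 + 7*2401 = -1981/137233335 + 16807 = 2306480659364/137233335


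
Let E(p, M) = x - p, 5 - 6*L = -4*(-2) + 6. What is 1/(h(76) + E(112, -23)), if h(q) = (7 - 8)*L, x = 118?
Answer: 2/15 ≈ 0.13333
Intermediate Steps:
L = -3/2 (L = ⅚ - (-4*(-2) + 6)/6 = ⅚ - (8 + 6)/6 = ⅚ - ⅙*14 = ⅚ - 7/3 = -3/2 ≈ -1.5000)
h(q) = 3/2 (h(q) = (7 - 8)*(-3/2) = -1*(-3/2) = 3/2)
E(p, M) = 118 - p
1/(h(76) + E(112, -23)) = 1/(3/2 + (118 - 1*112)) = 1/(3/2 + (118 - 112)) = 1/(3/2 + 6) = 1/(15/2) = 2/15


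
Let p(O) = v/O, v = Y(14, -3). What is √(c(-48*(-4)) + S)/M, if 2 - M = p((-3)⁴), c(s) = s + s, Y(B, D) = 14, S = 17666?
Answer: 7695*√2/148 ≈ 73.530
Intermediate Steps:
v = 14
c(s) = 2*s
p(O) = 14/O
M = 148/81 (M = 2 - 14/((-3)⁴) = 2 - 14/81 = 148/81 ≈ 1.8272)
√(c(-48*(-4)) + S)/M = √(2*(-48*(-4)) + 17666)/(148/81) = √(2*192 + 17666)*(81/148) = √(384 + 17666)*(81/148) = √18050*(81/148) = (95*√2)*(81/148) = 7695*√2/148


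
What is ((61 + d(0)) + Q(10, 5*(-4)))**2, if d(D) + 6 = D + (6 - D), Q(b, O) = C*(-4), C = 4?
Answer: 2025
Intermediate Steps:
Q(b, O) = -16 (Q(b, O) = 4*(-4) = -16)
d(D) = 0 (d(D) = -6 + (D + (6 - D)) = -6 + 6 = 0)
((61 + d(0)) + Q(10, 5*(-4)))**2 = ((61 + 0) - 16)**2 = (61 - 16)**2 = 45**2 = 2025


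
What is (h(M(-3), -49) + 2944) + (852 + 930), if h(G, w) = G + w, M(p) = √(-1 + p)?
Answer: 4677 + 2*I ≈ 4677.0 + 2.0*I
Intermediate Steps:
(h(M(-3), -49) + 2944) + (852 + 930) = ((√(-1 - 3) - 49) + 2944) + (852 + 930) = ((√(-4) - 49) + 2944) + 1782 = ((2*I - 49) + 2944) + 1782 = ((-49 + 2*I) + 2944) + 1782 = (2895 + 2*I) + 1782 = 4677 + 2*I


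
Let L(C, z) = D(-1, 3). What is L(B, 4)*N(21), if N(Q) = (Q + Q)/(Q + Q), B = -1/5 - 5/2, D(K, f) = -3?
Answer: -3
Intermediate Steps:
B = -27/10 (B = -1*⅕ - 5*½ = -⅕ - 5/2 = -27/10 ≈ -2.7000)
L(C, z) = -3
N(Q) = 1 (N(Q) = (2*Q)/((2*Q)) = (2*Q)*(1/(2*Q)) = 1)
L(B, 4)*N(21) = -3*1 = -3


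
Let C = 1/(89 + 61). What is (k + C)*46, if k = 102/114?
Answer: 59087/1425 ≈ 41.465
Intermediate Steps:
k = 17/19 (k = 102*(1/114) = 17/19 ≈ 0.89474)
C = 1/150 ≈ 0.0066667
(k + C)*46 = (17/19 + 1/150)*46 = (2569/2850)*46 = 59087/1425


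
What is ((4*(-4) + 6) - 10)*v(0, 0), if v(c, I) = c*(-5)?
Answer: 0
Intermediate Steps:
v(c, I) = -5*c
((4*(-4) + 6) - 10)*v(0, 0) = ((4*(-4) + 6) - 10)*(-5*0) = ((-16 + 6) - 10)*0 = (-10 - 10)*0 = -20*0 = 0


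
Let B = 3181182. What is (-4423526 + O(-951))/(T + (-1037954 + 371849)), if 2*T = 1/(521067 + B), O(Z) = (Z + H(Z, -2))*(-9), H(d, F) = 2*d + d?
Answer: 32500489026420/4932173140289 ≈ 6.5895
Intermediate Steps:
H(d, F) = 3*d
O(Z) = -36*Z (O(Z) = (Z + 3*Z)*(-9) = (4*Z)*(-9) = -36*Z)
T = 1/7404498 (T = 1/(2*(521067 + 3181182)) = (1/2)/3702249 = (1/2)*(1/3702249) = 1/7404498 ≈ 1.3505e-7)
(-4423526 + O(-951))/(T + (-1037954 + 371849)) = (-4423526 - 36*(-951))/(1/7404498 + (-1037954 + 371849)) = (-4423526 + 34236)/(1/7404498 - 666105) = -4389290/(-4932173140289/7404498) = -4389290*(-7404498/4932173140289) = 32500489026420/4932173140289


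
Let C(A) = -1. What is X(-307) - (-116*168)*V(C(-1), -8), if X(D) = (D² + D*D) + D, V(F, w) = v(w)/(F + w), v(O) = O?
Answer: 616541/3 ≈ 2.0551e+5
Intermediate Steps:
V(F, w) = w/(F + w)
X(D) = D + 2*D² (X(D) = (D² + D²) + D = 2*D² + D = D + 2*D²)
X(-307) - (-116*168)*V(C(-1), -8) = -307*(1 + 2*(-307)) - (-116*168)*(-8/(-1 - 8)) = -307*(1 - 614) - (-19488)*(-8/(-9)) = -307*(-613) - (-19488)*(-8*(-⅑)) = 188191 - (-19488)*8/9 = 188191 - 1*(-51968/3) = 188191 + 51968/3 = 616541/3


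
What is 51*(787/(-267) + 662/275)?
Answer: -674407/24475 ≈ -27.555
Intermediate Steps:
51*(787/(-267) + 662/275) = 51*(787*(-1/267) + 662*(1/275)) = 51*(-787/267 + 662/275) = 51*(-39671/73425) = -674407/24475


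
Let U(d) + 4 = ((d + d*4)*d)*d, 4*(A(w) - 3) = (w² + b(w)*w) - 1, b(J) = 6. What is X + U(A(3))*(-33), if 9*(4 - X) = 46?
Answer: -10176191/72 ≈ -1.4134e+5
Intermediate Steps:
X = -10/9 (X = 4 - ⅑*46 = 4 - 46/9 = -10/9 ≈ -1.1111)
A(w) = 11/4 + w²/4 + 3*w/2 (A(w) = 3 + ((w² + 6*w) - 1)/4 = 3 + (-1 + w² + 6*w)/4 = 3 + (-¼ + w²/4 + 3*w/2) = 11/4 + w²/4 + 3*w/2)
U(d) = -4 + 5*d³ (U(d) = -4 + ((d + d*4)*d)*d = -4 + ((d + 4*d)*d)*d = -4 + ((5*d)*d)*d = -4 + (5*d²)*d = -4 + 5*d³)
X + U(A(3))*(-33) = -10/9 + (-4 + 5*(11/4 + (¼)*3² + (3/2)*3)³)*(-33) = -10/9 + (-4 + 5*(11/4 + (¼)*9 + 9/2)³)*(-33) = -10/9 + (-4 + 5*(11/4 + 9/4 + 9/2)³)*(-33) = -10/9 + (-4 + 5*(19/2)³)*(-33) = -10/9 + (-4 + 5*(6859/8))*(-33) = -10/9 + (-4 + 34295/8)*(-33) = -10/9 + (34263/8)*(-33) = -10/9 - 1130679/8 = -10176191/72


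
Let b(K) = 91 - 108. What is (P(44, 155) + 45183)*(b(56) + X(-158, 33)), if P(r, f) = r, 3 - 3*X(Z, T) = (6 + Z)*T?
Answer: 74895912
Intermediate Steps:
X(Z, T) = 1 - T*(6 + Z)/3 (X(Z, T) = 1 - (6 + Z)*T/3 = 1 - T*(6 + Z)/3)
b(K) = -17
(P(44, 155) + 45183)*(b(56) + X(-158, 33)) = (44 + 45183)*(-17 + (1 - 2*33 - ⅓*33*(-158))) = 45227*(-17 + (1 - 66 + 1738)) = 45227*(-17 + 1673) = 45227*1656 = 74895912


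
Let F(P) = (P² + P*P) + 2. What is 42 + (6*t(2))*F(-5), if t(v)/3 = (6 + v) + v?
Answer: 9402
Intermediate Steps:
t(v) = 18 + 6*v (t(v) = 3*((6 + v) + v) = 3*(6 + 2*v) = 18 + 6*v)
F(P) = 2 + 2*P² (F(P) = (P² + P²) + 2 = 2*P² + 2 = 2 + 2*P²)
42 + (6*t(2))*F(-5) = 42 + (6*(18 + 6*2))*(2 + 2*(-5)²) = 42 + (6*(18 + 12))*(2 + 2*25) = 42 + (6*30)*(2 + 50) = 42 + 180*52 = 42 + 9360 = 9402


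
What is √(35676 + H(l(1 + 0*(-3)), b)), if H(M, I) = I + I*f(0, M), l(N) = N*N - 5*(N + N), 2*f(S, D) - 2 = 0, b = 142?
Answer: 2*√8990 ≈ 189.63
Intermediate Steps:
f(S, D) = 1 (f(S, D) = 1 + (½)*0 = 1 + 0 = 1)
l(N) = N² - 10*N
H(M, I) = 2*I (H(M, I) = I + I*1 = I + I = 2*I)
√(35676 + H(l(1 + 0*(-3)), b)) = √(35676 + 2*142) = √(35676 + 284) = √35960 = 2*√8990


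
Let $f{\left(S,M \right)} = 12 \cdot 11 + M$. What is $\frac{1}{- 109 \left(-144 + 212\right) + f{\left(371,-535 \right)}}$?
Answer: $- \frac{1}{7815} \approx -0.00012796$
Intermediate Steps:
$f{\left(S,M \right)} = 132 + M$
$\frac{1}{- 109 \left(-144 + 212\right) + f{\left(371,-535 \right)}} = \frac{1}{- 109 \left(-144 + 212\right) + \left(132 - 535\right)} = \frac{1}{\left(-109\right) 68 - 403} = \frac{1}{-7412 - 403} = \frac{1}{-7815} = - \frac{1}{7815}$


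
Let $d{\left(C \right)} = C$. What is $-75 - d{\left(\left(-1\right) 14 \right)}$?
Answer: $-61$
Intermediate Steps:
$-75 - d{\left(\left(-1\right) 14 \right)} = -75 - \left(-1\right) 14 = -75 - -14 = -75 + 14 = -61$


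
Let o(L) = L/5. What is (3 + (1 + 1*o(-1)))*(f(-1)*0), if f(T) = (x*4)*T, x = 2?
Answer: 0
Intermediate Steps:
o(L) = L/5 (o(L) = L*(⅕) = L/5)
f(T) = 8*T (f(T) = (2*4)*T = 8*T)
(3 + (1 + 1*o(-1)))*(f(-1)*0) = (3 + (1 + 1*((⅕)*(-1))))*((8*(-1))*0) = (3 + (1 + 1*(-⅕)))*(-8*0) = (3 + (1 - ⅕))*0 = (3 + ⅘)*0 = (19/5)*0 = 0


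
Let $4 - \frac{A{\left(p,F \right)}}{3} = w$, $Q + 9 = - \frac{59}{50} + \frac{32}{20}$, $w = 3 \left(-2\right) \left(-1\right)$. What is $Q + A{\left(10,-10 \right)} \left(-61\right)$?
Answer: $\frac{17871}{50} \approx 357.42$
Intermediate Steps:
$w = 6$ ($w = \left(-6\right) \left(-1\right) = 6$)
$Q = - \frac{429}{50}$ ($Q = -9 + \left(- \frac{59}{50} + \frac{32}{20}\right) = -9 + \left(\left(-59\right) \frac{1}{50} + 32 \cdot \frac{1}{20}\right) = -9 + \left(- \frac{59}{50} + \frac{8}{5}\right) = -9 + \frac{21}{50} = - \frac{429}{50} \approx -8.58$)
$A{\left(p,F \right)} = -6$ ($A{\left(p,F \right)} = 12 - 18 = -6$)
$Q + A{\left(10,-10 \right)} \left(-61\right) = - \frac{429}{50} - -366 = - \frac{429}{50} + 366 = \frac{17871}{50}$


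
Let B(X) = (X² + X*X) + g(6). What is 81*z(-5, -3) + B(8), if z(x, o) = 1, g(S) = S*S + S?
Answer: 251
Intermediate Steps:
g(S) = S + S² (g(S) = S² + S = S + S²)
B(X) = 42 + 2*X² (B(X) = (X² + X*X) + 6*(1 + 6) = (X² + X²) + 6*7 = 2*X² + 42 = 42 + 2*X²)
81*z(-5, -3) + B(8) = 81*1 + (42 + 2*8²) = 81 + (42 + 2*64) = 81 + (42 + 128) = 81 + 170 = 251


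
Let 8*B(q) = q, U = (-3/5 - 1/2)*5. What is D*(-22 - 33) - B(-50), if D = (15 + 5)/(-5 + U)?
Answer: 9325/84 ≈ 111.01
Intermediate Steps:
U = -11/2 (U = (-3*⅕ - 1*½)*5 = (-⅗ - ½)*5 = -11/10*5 = -11/2 ≈ -5.5000)
B(q) = q/8
D = -40/21 (D = (15 + 5)/(-5 - 11/2) = 20/(-21/2) = 20*(-2/21) = -40/21 ≈ -1.9048)
D*(-22 - 33) - B(-50) = -40*(-22 - 33)/21 - (-50)/8 = -40/21*(-55) - 1*(-25/4) = 2200/21 + 25/4 = 9325/84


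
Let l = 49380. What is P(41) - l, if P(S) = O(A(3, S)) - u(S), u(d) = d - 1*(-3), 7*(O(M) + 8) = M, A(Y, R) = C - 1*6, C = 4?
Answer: -346026/7 ≈ -49432.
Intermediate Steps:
A(Y, R) = -2 (A(Y, R) = 4 - 1*6 = 4 - 6 = -2)
O(M) = -8 + M/7
u(d) = 3 + d (u(d) = d + 3 = 3 + d)
P(S) = -79/7 - S (P(S) = (-8 + (1/7)*(-2)) - (3 + S) = (-8 - 2/7) + (-3 - S) = -58/7 + (-3 - S) = -79/7 - S)
P(41) - l = (-79/7 - 1*41) - 1*49380 = (-79/7 - 41) - 49380 = -366/7 - 49380 = -346026/7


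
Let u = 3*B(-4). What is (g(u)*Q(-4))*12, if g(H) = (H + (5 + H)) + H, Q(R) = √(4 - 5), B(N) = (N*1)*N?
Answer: 1788*I ≈ 1788.0*I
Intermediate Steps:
B(N) = N² (B(N) = N*N = N²)
Q(R) = I (Q(R) = √(-1) = I)
u = 48 (u = 3*(-4)² = 3*16 = 48)
g(H) = 5 + 3*H (g(H) = (5 + 2*H) + H = 5 + 3*H)
(g(u)*Q(-4))*12 = ((5 + 3*48)*I)*12 = ((5 + 144)*I)*12 = (149*I)*12 = 1788*I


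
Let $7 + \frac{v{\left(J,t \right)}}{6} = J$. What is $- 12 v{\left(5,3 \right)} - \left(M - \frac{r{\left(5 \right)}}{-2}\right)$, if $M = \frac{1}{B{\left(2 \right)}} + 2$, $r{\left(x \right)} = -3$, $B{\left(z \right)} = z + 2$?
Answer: $\frac{573}{4} \approx 143.25$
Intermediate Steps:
$B{\left(z \right)} = 2 + z$
$v{\left(J,t \right)} = -42 + 6 J$
$M = \frac{9}{4}$ ($M = \frac{1}{2 + 2} + 2 = \frac{1}{4} + 2 = \frac{9}{4} \approx 2.25$)
$- 12 v{\left(5,3 \right)} - \left(M - \frac{r{\left(5 \right)}}{-2}\right) = - 12 \left(-42 + 6 \cdot 5\right) - \left(\frac{9}{4} + \frac{3}{-2}\right) = - 12 \left(-42 + 30\right) - \frac{3}{4} = \left(-12\right) \left(-12\right) + \left(\frac{3}{2} - \frac{9}{4}\right) = 144 - \frac{3}{4} = \frac{573}{4}$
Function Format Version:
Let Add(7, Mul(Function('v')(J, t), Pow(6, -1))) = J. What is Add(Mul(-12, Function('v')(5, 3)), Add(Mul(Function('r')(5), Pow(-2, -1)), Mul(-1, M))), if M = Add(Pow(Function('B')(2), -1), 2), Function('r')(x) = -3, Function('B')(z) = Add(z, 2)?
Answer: Rational(573, 4) ≈ 143.25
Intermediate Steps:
Function('B')(z) = Add(2, z)
Function('v')(J, t) = Add(-42, Mul(6, J))
M = Rational(9, 4) (M = Add(Pow(Add(2, 2), -1), 2) = Add(Pow(4, -1), 2) = Add(Rational(1, 4), 2) = Rational(9, 4) ≈ 2.2500)
Add(Mul(-12, Function('v')(5, 3)), Add(Mul(Function('r')(5), Pow(-2, -1)), Mul(-1, M))) = Add(Mul(-12, Add(-42, Mul(6, 5))), Add(Mul(-3, Pow(-2, -1)), Mul(-1, Rational(9, 4)))) = Add(Mul(-12, Add(-42, 30)), Add(Mul(-3, Rational(-1, 2)), Rational(-9, 4))) = Add(Mul(-12, -12), Add(Rational(3, 2), Rational(-9, 4))) = Add(144, Rational(-3, 4)) = Rational(573, 4)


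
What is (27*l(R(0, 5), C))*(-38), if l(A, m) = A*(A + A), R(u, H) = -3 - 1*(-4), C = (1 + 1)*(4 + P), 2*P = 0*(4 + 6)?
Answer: -2052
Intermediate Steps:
P = 0 (P = (0*(4 + 6))/2 = (0*10)/2 = (1/2)*0 = 0)
C = 8 (C = (1 + 1)*(4 + 0) = 2*4 = 8)
R(u, H) = 1 (R(u, H) = -3 + 4 = 1)
l(A, m) = 2*A**2 (l(A, m) = A*(2*A) = 2*A**2)
(27*l(R(0, 5), C))*(-38) = (27*(2*1**2))*(-38) = (27*(2*1))*(-38) = (27*2)*(-38) = 54*(-38) = -2052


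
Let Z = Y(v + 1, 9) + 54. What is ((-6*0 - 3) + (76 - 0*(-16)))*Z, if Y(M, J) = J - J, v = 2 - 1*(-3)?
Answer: 3942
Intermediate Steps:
v = 5 (v = 2 + 3 = 5)
Y(M, J) = 0
Z = 54 (Z = 0 + 54 = 54)
((-6*0 - 3) + (76 - 0*(-16)))*Z = ((-6*0 - 3) + (76 - 0*(-16)))*54 = ((0 - 3) + (76 - 1*0))*54 = (-3 + (76 + 0))*54 = (-3 + 76)*54 = 73*54 = 3942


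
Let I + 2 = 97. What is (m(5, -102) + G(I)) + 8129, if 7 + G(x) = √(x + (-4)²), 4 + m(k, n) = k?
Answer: 8123 + √111 ≈ 8133.5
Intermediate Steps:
I = 95 (I = -2 + 97 = 95)
m(k, n) = -4 + k
G(x) = -7 + √(16 + x) (G(x) = -7 + √(x + (-4)²) = -7 + √(x + 16) = -7 + √(16 + x))
(m(5, -102) + G(I)) + 8129 = ((-4 + 5) + (-7 + √(16 + 95))) + 8129 = (1 + (-7 + √111)) + 8129 = (-6 + √111) + 8129 = 8123 + √111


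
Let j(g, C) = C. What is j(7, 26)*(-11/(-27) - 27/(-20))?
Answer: 12337/270 ≈ 45.693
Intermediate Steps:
j(7, 26)*(-11/(-27) - 27/(-20)) = 26*(-11/(-27) - 27/(-20)) = 26*(-11*(-1/27) - 27*(-1/20)) = 26*(11/27 + 27/20) = 26*(949/540) = 12337/270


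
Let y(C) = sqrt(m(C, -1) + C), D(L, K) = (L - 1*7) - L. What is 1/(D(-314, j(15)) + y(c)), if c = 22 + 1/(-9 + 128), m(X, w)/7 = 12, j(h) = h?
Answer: 833/6784 + 29*sqrt(1785)/6784 ≈ 0.30339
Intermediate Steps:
m(X, w) = 84 (m(X, w) = 7*12 = 84)
D(L, K) = -7 (D(L, K) = (L - 7) - L = (-7 + L) - L = -7)
c = 2619/119 (c = 22 + 1/119 = 2619/119 ≈ 22.008)
y(C) = sqrt(84 + C)
1/(D(-314, j(15)) + y(c)) = 1/(-7 + sqrt(84 + 2619/119)) = 1/(-7 + sqrt(12615/119)) = 1/(-7 + 29*sqrt(1785)/119)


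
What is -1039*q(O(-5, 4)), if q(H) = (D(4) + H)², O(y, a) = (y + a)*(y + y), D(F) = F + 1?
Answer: -233775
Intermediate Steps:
D(F) = 1 + F
O(y, a) = 2*y*(a + y) (O(y, a) = (a + y)*(2*y) = 2*y*(a + y))
q(H) = (5 + H)² (q(H) = ((1 + 4) + H)² = (5 + H)²)
-1039*q(O(-5, 4)) = -1039*(5 + 2*(-5)*(4 - 5))² = -1039*(5 + 2*(-5)*(-1))² = -1039*(5 + 10)² = -1039*15² = -1039*225 = -233775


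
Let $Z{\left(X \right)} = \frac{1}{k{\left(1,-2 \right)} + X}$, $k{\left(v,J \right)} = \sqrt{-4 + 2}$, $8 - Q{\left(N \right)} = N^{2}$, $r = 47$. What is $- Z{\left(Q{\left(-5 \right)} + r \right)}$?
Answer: $\frac{i}{\sqrt{2} - 30 i} \approx -0.033259 + 0.0015679 i$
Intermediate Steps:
$Q{\left(N \right)} = 8 - N^{2}$
$k{\left(v,J \right)} = i \sqrt{2}$ ($k{\left(v,J \right)} = \sqrt{-2} = i \sqrt{2}$)
$Z{\left(X \right)} = \frac{1}{X + i \sqrt{2}}$ ($Z{\left(X \right)} = \frac{1}{i \sqrt{2} + X} = \frac{1}{X + i \sqrt{2}}$)
$- Z{\left(Q{\left(-5 \right)} + r \right)} = - \frac{1}{\left(\left(8 - \left(-5\right)^{2}\right) + 47\right) + i \sqrt{2}} = - \frac{1}{\left(\left(8 - 25\right) + 47\right) + i \sqrt{2}} = - \frac{1}{\left(-17 + 47\right) + i \sqrt{2}} = - \frac{1}{30 + i \sqrt{2}}$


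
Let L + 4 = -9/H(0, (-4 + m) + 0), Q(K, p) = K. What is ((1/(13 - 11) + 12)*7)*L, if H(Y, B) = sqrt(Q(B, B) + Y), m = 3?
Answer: -350 + 1575*I/2 ≈ -350.0 + 787.5*I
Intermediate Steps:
H(Y, B) = sqrt(B + Y)
L = -4 + 9*I (L = -4 - 9/sqrt(((-4 + 3) + 0) + 0) = -4 - 9/sqrt((-1 + 0) + 0) = -4 - 9/sqrt(-1 + 0) = -4 - 9*(-I) = -4 - (-9)*I = -4 + 9*I ≈ -4.0 + 9.0*I)
((1/(13 - 11) + 12)*7)*L = ((1/(13 - 11) + 12)*7)*(-4 + 9*I) = ((1/2 + 12)*7)*(-4 + 9*I) = ((25/2)*7)*(-4 + 9*I) = 175*(-4 + 9*I)/2 = -350 + 1575*I/2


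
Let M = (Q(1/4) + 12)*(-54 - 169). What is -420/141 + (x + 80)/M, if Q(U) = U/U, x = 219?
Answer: -32301/10481 ≈ -3.0819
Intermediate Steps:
Q(U) = 1
M = -2899 (M = (1 + 12)*(-54 - 169) = 13*(-223) = -2899)
-420/141 + (x + 80)/M = -420/141 + (219 + 80)/(-2899) = -420*1/141 + 299*(-1/2899) = -140/47 - 23/223 = -32301/10481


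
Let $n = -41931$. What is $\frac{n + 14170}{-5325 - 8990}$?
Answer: $\frac{27761}{14315} \approx 1.9393$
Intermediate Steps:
$\frac{n + 14170}{-5325 - 8990} = \frac{-41931 + 14170}{-5325 - 8990} = - \frac{27761}{-14315} = \left(-27761\right) \left(- \frac{1}{14315}\right) = \frac{27761}{14315}$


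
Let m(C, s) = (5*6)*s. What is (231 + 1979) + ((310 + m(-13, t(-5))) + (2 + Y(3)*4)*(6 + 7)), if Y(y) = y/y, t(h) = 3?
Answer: 2688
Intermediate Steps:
Y(y) = 1
m(C, s) = 30*s
(231 + 1979) + ((310 + m(-13, t(-5))) + (2 + Y(3)*4)*(6 + 7)) = (231 + 1979) + ((310 + 30*3) + (2 + 1*4)*(6 + 7)) = 2210 + ((310 + 90) + (2 + 4)*13) = 2210 + (400 + 6*13) = 2210 + (400 + 78) = 2210 + 478 = 2688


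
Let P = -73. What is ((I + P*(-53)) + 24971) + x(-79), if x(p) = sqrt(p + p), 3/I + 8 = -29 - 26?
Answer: 605639/21 + I*sqrt(158) ≈ 28840.0 + 12.57*I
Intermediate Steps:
I = -1/21 (I = 3/(-8 + (-29 - 26)) = 3/(-8 - 55) = 3/(-63) = 3*(-1/63) = -1/21 ≈ -0.047619)
x(p) = sqrt(2)*sqrt(p) (x(p) = sqrt(2*p) = sqrt(2)*sqrt(p))
((I + P*(-53)) + 24971) + x(-79) = ((-1/21 - 73*(-53)) + 24971) + sqrt(2)*sqrt(-79) = ((-1/21 + 3869) + 24971) + sqrt(2)*(I*sqrt(79)) = (81248/21 + 24971) + I*sqrt(158) = 605639/21 + I*sqrt(158)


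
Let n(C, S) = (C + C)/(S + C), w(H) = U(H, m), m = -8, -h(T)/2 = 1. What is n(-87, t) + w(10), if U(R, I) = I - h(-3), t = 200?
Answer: -852/113 ≈ -7.5398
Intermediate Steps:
h(T) = -2 (h(T) = -2*1 = -2)
U(R, I) = 2 + I (U(R, I) = I - 1*(-2) = I + 2 = 2 + I)
w(H) = -6 (w(H) = 2 - 8 = -6)
n(C, S) = 2*C/(C + S) (n(C, S) = (2*C)/(C + S) = 2*C/(C + S))
n(-87, t) + w(10) = 2*(-87)/(-87 + 200) - 6 = 2*(-87)/113 - 6 = 2*(-87)*(1/113) - 6 = -174/113 - 6 = -852/113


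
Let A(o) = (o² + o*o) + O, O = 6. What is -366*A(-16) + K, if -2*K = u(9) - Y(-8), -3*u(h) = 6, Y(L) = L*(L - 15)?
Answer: -189495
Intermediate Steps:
Y(L) = L*(-15 + L)
u(h) = -2 (u(h) = -⅓*6 = -2)
A(o) = 6 + 2*o² (A(o) = (o² + o*o) + 6 = (o² + o²) + 6 = 2*o² + 6 = 6 + 2*o²)
K = 93 (K = -(-2 - (-8)*(-15 - 8))/2 = -(-2 - (-8)*(-23))/2 = -(-2 - 1*184)/2 = -(-2 - 184)/2 = -½*(-186) = 93)
-366*A(-16) + K = -366*(6 + 2*(-16)²) + 93 = -366*(6 + 2*256) + 93 = -366*(6 + 512) + 93 = -366*518 + 93 = -189588 + 93 = -189495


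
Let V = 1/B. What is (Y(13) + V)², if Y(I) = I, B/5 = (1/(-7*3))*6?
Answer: 15129/100 ≈ 151.29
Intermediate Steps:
B = -10/7 (B = 5*((1/(-7*3))*6) = 5*(-⅐*⅓*6) = 5*(-1/21*6) = 5*(-2/7) = -10/7 ≈ -1.4286)
V = -7/10 (V = 1/(-10/7) = -7/10 ≈ -0.70000)
(Y(13) + V)² = (13 - 7/10)² = (123/10)² = 15129/100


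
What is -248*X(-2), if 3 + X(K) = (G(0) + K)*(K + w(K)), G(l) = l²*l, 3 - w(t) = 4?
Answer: -744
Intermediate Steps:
w(t) = -1 (w(t) = 3 - 1*4 = 3 - 4 = -1)
G(l) = l³
X(K) = -3 + K*(-1 + K) (X(K) = -3 + (0³ + K)*(K - 1) = -3 + (0 + K)*(-1 + K) = -3 + K*(-1 + K))
-248*X(-2) = -248*(-3 + (-2)² - 1*(-2)) = -248*(-3 + 4 + 2) = -248*3 = -744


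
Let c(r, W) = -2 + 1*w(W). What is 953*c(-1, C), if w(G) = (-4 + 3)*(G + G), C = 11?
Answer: -22872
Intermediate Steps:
w(G) = -2*G
c(r, W) = -2 - 2*W (c(r, W) = -2 + 1*(-2*W) = -2 - 2*W)
953*c(-1, C) = 953*(-2 - 2*11) = 953*(-2 - 22) = 953*(-24) = -22872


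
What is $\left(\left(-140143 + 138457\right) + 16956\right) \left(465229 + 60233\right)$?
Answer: $8023804740$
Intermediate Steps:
$\left(\left(-140143 + 138457\right) + 16956\right) \left(465229 + 60233\right) = \left(-1686 + 16956\right) 525462 = 15270 \cdot 525462 = 8023804740$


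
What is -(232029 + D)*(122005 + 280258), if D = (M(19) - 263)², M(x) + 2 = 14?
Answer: -118679652890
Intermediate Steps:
M(x) = 12 (M(x) = -2 + 14 = 12)
D = 63001 (D = (12 - 263)² = (-251)² = 63001)
-(232029 + D)*(122005 + 280258) = -(232029 + 63001)*(122005 + 280258) = -295030*402263 = -1*118679652890 = -118679652890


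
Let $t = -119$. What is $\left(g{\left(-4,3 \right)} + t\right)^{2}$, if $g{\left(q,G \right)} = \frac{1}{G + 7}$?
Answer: $\frac{1413721}{100} \approx 14137.0$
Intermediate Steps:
$g{\left(q,G \right)} = \frac{1}{7 + G}$
$\left(g{\left(-4,3 \right)} + t\right)^{2} = \left(\frac{1}{7 + 3} - 119\right)^{2} = \left(\frac{1}{10} - 119\right)^{2} = \left(- \frac{1189}{10}\right)^{2} = \frac{1413721}{100}$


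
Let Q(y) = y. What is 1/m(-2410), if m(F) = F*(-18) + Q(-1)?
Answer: 1/43379 ≈ 2.3053e-5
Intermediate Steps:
m(F) = -1 - 18*F (m(F) = F*(-18) - 1 = -18*F - 1 = -1 - 18*F)
1/m(-2410) = 1/(-1 - 18*(-2410)) = 1/(-1 + 43380) = 1/43379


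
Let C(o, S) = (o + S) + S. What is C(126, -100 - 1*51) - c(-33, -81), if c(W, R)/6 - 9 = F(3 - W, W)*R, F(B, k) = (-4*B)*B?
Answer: -2519654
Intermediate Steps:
F(B, k) = -4*B²
c(W, R) = 54 - 24*R*(3 - W)² (c(W, R) = 54 + 6*((-4*(3 - W)²)*R) = 54 + 6*(-4*R*(3 - W)²) = 54 - 24*R*(3 - W)²)
C(o, S) = o + 2*S (C(o, S) = (S + o) + S = o + 2*S)
C(126, -100 - 1*51) - c(-33, -81) = (126 + 2*(-100 - 1*51)) - (54 - 24*(-81)*(-3 - 33)²) = (126 + 2*(-100 - 51)) - (54 - 24*(-81)*(-36)²) = (126 + 2*(-151)) - (54 - 24*(-81)*1296) = (126 - 302) - (54 + 2519424) = -176 - 1*2519478 = -176 - 2519478 = -2519654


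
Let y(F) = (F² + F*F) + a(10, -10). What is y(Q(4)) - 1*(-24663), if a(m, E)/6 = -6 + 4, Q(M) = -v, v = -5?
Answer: 24701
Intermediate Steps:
Q(M) = 5 (Q(M) = -1*(-5) = 5)
a(m, E) = -12 (a(m, E) = 6*(-6 + 4) = 6*(-2) = -12)
y(F) = -12 + 2*F² (y(F) = (F² + F*F) - 12 = (F² + F²) - 12 = 2*F² - 12 = -12 + 2*F²)
y(Q(4)) - 1*(-24663) = (-12 + 2*5²) - 1*(-24663) = (-12 + 2*25) + 24663 = (-12 + 50) + 24663 = 38 + 24663 = 24701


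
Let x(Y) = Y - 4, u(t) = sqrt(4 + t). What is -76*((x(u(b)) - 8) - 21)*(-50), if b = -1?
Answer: -125400 + 3800*sqrt(3) ≈ -1.1882e+5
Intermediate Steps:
x(Y) = -4 + Y
-76*((x(u(b)) - 8) - 21)*(-50) = -76*(((-4 + sqrt(4 - 1)) - 8) - 21)*(-50) = -76*(((-4 + sqrt(3)) - 8) - 21)*(-50) = -76*((-12 + sqrt(3)) - 21)*(-50) = -76*(-33 + sqrt(3))*(-50) = (2508 - 76*sqrt(3))*(-50) = -125400 + 3800*sqrt(3)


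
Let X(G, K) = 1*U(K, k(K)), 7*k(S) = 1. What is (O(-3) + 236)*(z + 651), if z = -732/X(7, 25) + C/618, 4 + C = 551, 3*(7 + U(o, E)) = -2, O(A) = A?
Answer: 2475164359/14214 ≈ 1.7414e+5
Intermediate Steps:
k(S) = ⅐ (k(S) = (⅐)*1 = ⅐)
U(o, E) = -23/3 (U(o, E) = -7 + (⅓)*(-2) = -7 - ⅔ = -23/3)
X(G, K) = -23/3 (X(G, K) = 1*(-23/3) = -23/3)
C = 547 (C = -4 + 551 = 547)
z = 1369709/14214 (z = -732/(-23/3) + 547/618 = -732*(-3/23) + 547*(1/618) = 2196/23 + 547/618 = 1369709/14214 ≈ 96.363)
(O(-3) + 236)*(z + 651) = (-3 + 236)*(1369709/14214 + 651) = 233*(10623023/14214) = 2475164359/14214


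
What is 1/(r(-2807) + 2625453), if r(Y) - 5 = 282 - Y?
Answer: 1/2628547 ≈ 3.8044e-7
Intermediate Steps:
r(Y) = 287 - Y (r(Y) = 5 + (282 - Y) = 287 - Y)
1/(r(-2807) + 2625453) = 1/((287 - 1*(-2807)) + 2625453) = 1/((287 + 2807) + 2625453) = 1/(3094 + 2625453) = 1/2628547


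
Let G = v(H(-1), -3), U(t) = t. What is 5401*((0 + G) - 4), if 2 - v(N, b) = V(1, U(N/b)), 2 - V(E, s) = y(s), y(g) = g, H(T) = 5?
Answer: -91817/3 ≈ -30606.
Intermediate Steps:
V(E, s) = 2 - s
v(N, b) = N/b (v(N, b) = 2 - (2 - N/b) = 2 + (-2 + N/b) = N/b)
G = -5/3 (G = 5/(-3) = 5*(-⅓) = -5/3 ≈ -1.6667)
5401*((0 + G) - 4) = 5401*((0 - 5/3) - 4) = 5401*(-5/3 - 4) = 5401*(-17/3) = -91817/3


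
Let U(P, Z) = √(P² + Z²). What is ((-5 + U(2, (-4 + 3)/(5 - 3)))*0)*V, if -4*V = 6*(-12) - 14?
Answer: 0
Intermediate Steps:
V = 43/2 (V = -(6*(-12) - 14)/4 = -(-72 - 14)/4 = -¼*(-86) = 43/2 ≈ 21.500)
((-5 + U(2, (-4 + 3)/(5 - 3)))*0)*V = ((-5 + √(2² + ((-4 + 3)/(5 - 3))²))*0)*(43/2) = ((-5 + √(4 + (-1/2)²))*0)*(43/2) = ((-5 + √(4 + (-1*½)²))*0)*(43/2) = ((-5 + √(4 + (-½)²))*0)*(43/2) = ((-5 + √(4 + ¼))*0)*(43/2) = ((-5 + √(17/4))*0)*(43/2) = ((-5 + √17/2)*0)*(43/2) = 0*(43/2) = 0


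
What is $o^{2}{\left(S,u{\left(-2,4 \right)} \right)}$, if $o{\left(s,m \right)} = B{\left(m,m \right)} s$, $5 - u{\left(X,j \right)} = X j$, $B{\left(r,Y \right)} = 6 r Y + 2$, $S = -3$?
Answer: $9290304$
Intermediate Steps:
$B{\left(r,Y \right)} = 2 + 6 Y r$ ($B{\left(r,Y \right)} = 6 Y r + 2 = 2 + 6 Y r$)
$u{\left(X,j \right)} = 5 - X j$
$o{\left(s,m \right)} = s \left(2 + 6 m^{2}\right)$ ($o{\left(s,m \right)} = \left(2 + 6 m m\right) s = \left(2 + 6 m^{2}\right) s = s \left(2 + 6 m^{2}\right)$)
$o^{2}{\left(S,u{\left(-2,4 \right)} \right)} = \left(2 \left(-3\right) \left(1 + 3 \left(5 - \left(-2\right) 4\right)^{2}\right)\right)^{2} = \left(2 \left(-3\right) \left(1 + 3 \left(5 + 8\right)^{2}\right)\right)^{2} = \left(2 \left(-3\right) \left(1 + 3 \cdot 13^{2}\right)\right)^{2} = \left(2 \left(-3\right) \left(1 + 3 \cdot 169\right)\right)^{2} = \left(2 \left(-3\right) \left(1 + 507\right)\right)^{2} = \left(2 \left(-3\right) 508\right)^{2} = \left(-3048\right)^{2} = 9290304$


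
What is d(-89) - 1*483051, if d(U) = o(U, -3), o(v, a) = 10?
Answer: -483041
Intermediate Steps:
d(U) = 10
d(-89) - 1*483051 = 10 - 1*483051 = 10 - 483051 = -483041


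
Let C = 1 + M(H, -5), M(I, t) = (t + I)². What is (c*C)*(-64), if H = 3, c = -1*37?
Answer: 11840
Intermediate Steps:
c = -37
M(I, t) = (I + t)²
C = 5 (C = 1 + (3 - 5)² = 1 + (-2)² = 1 + 4 = 5)
(c*C)*(-64) = -37*5*(-64) = -185*(-64) = 11840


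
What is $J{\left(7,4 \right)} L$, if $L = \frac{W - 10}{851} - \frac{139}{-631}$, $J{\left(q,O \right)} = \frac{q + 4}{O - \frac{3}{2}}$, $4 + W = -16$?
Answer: $\frac{2185898}{2684905} \approx 0.81414$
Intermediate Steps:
$W = -20$ ($W = -4 - 16 = -20$)
$J{\left(q,O \right)} = \frac{4 + q}{- \frac{3}{2} + O}$ ($J{\left(q,O \right)} = \frac{4 + q}{O - \frac{3}{2}} = \frac{4 + q}{- \frac{3}{2} + O}$)
$L = \frac{99359}{536981}$ ($L = \frac{-20 - 10}{851} - \frac{139}{-631} = \left(-20 - 10\right) \frac{1}{851} - - \frac{139}{631} = \left(-30\right) \frac{1}{851} + \frac{139}{631} = - \frac{30}{851} + \frac{139}{631} = \frac{99359}{536981} \approx 0.18503$)
$J{\left(7,4 \right)} L = \frac{2 \left(4 + 7\right)}{-3 + 2 \cdot 4} \cdot \frac{99359}{536981} = 2 \frac{1}{-3 + 8} \cdot 11 \cdot \frac{99359}{536981} = 2 \cdot \frac{1}{5} \cdot 11 \cdot \frac{99359}{536981} = \frac{22}{5} \cdot \frac{99359}{536981} = \frac{2185898}{2684905}$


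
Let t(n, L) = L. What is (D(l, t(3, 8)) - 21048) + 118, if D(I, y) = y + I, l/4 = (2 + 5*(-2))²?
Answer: -20666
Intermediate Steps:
l = 256 (l = 4*(2 + 5*(-2))² = 4*(2 - 10)² = 4*(-8)² = 4*64 = 256)
D(I, y) = I + y
(D(l, t(3, 8)) - 21048) + 118 = ((256 + 8) - 21048) + 118 = (264 - 21048) + 118 = -20784 + 118 = -20666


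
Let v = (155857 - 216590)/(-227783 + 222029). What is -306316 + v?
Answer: -1762481531/5754 ≈ -3.0631e+5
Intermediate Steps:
v = 60733/5754 (v = -60733/(-5754) = -60733*(-1/5754) = 60733/5754 ≈ 10.555)
-306316 + v = -306316 + 60733/5754 = -1762481531/5754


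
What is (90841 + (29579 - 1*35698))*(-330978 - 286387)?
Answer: -52304397530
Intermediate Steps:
(90841 + (29579 - 1*35698))*(-330978 - 286387) = (90841 + (29579 - 35698))*(-617365) = (90841 - 6119)*(-617365) = 84722*(-617365) = -52304397530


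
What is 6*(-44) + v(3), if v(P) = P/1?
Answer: -261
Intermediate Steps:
v(P) = P (v(P) = P*1 = P)
6*(-44) + v(3) = 6*(-44) + 3 = -264 + 3 = -261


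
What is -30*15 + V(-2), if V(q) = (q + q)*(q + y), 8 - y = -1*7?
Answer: -502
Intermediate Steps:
y = 15 (y = 8 - (-1)*7 = 8 - 1*(-7) = 8 + 7 = 15)
V(q) = 2*q*(15 + q) (V(q) = (q + q)*(q + 15) = (2*q)*(15 + q) = 2*q*(15 + q))
-30*15 + V(-2) = -30*15 + 2*(-2)*(15 - 2) = -450 + 2*(-2)*13 = -450 - 52 = -502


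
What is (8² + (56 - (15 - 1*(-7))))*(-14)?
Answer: -1372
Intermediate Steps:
(8² + (56 - (15 - 1*(-7))))*(-14) = (64 + (56 - (15 + 7)))*(-14) = (64 + (56 - 1*22))*(-14) = (64 + (56 - 22))*(-14) = (64 + 34)*(-14) = 98*(-14) = -1372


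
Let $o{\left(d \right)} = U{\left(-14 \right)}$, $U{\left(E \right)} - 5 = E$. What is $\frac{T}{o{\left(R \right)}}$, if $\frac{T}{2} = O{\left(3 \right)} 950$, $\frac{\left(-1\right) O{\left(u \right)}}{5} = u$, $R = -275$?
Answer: $\frac{9500}{3} \approx 3166.7$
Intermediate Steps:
$U{\left(E \right)} = 5 + E$
$O{\left(u \right)} = - 5 u$
$o{\left(d \right)} = -9$ ($o{\left(d \right)} = 5 - 14 = -9$)
$T = -28500$ ($T = 2 \left(-5\right) 3 \cdot 950 = 2 \left(\left(-15\right) 950\right) = 2 \left(-14250\right) = -28500$)
$\frac{T}{o{\left(R \right)}} = - \frac{28500}{-9} = \left(-28500\right) \left(- \frac{1}{9}\right) = \frac{9500}{3}$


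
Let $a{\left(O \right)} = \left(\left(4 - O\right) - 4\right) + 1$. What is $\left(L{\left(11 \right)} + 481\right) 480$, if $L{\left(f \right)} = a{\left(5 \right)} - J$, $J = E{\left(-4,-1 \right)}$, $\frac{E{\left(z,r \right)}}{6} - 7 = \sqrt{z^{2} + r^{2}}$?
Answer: $208800 - 2880 \sqrt{17} \approx 1.9693 \cdot 10^{5}$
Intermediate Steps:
$a{\left(O \right)} = 1 - O$ ($a{\left(O \right)} = - O + 1 = 1 - O$)
$E{\left(z,r \right)} = 42 + 6 \sqrt{r^{2} + z^{2}}$ ($E{\left(z,r \right)} = 42 + 6 \sqrt{z^{2} + r^{2}} = 42 + 6 \sqrt{r^{2} + z^{2}}$)
$J = 42 + 6 \sqrt{17}$ ($J = 42 + 6 \sqrt{\left(-1\right)^{2} + \left(-4\right)^{2}} = 42 + 6 \sqrt{1 + 16} = 42 + 6 \sqrt{17} \approx 66.739$)
$L{\left(f \right)} = -46 - 6 \sqrt{17}$ ($L{\left(f \right)} = \left(1 - 5\right) - \left(42 + 6 \sqrt{17}\right) = -4 - \left(42 + 6 \sqrt{17}\right) = -46 - 6 \sqrt{17}$)
$\left(L{\left(11 \right)} + 481\right) 480 = \left(\left(-46 - 6 \sqrt{17}\right) + 481\right) 480 = \left(435 - 6 \sqrt{17}\right) 480 = 208800 - 2880 \sqrt{17}$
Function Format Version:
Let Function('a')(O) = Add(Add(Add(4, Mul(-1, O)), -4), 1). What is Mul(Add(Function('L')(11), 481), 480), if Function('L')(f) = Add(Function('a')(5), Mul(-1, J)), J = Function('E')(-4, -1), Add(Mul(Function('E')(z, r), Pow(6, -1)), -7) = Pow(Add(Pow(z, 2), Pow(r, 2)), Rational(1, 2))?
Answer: Add(208800, Mul(-2880, Pow(17, Rational(1, 2)))) ≈ 1.9693e+5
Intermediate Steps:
Function('a')(O) = Add(1, Mul(-1, O)) (Function('a')(O) = Add(Mul(-1, O), 1) = Add(1, Mul(-1, O)))
Function('E')(z, r) = Add(42, Mul(6, Pow(Add(Pow(r, 2), Pow(z, 2)), Rational(1, 2)))) (Function('E')(z, r) = Add(42, Mul(6, Pow(Add(Pow(z, 2), Pow(r, 2)), Rational(1, 2)))) = Add(42, Mul(6, Pow(Add(Pow(r, 2), Pow(z, 2)), Rational(1, 2)))))
J = Add(42, Mul(6, Pow(17, Rational(1, 2)))) (J = Add(42, Mul(6, Pow(Add(Pow(-1, 2), Pow(-4, 2)), Rational(1, 2)))) = Add(42, Mul(6, Pow(Add(1, 16), Rational(1, 2)))) = Add(42, Mul(6, Pow(17, Rational(1, 2)))) ≈ 66.739)
Function('L')(f) = Add(-46, Mul(-6, Pow(17, Rational(1, 2)))) (Function('L')(f) = Add(Add(1, Mul(-1, 5)), Mul(-1, Add(42, Mul(6, Pow(17, Rational(1, 2)))))) = Add(Add(1, -5), Add(-42, Mul(-6, Pow(17, Rational(1, 2))))) = Add(-4, Add(-42, Mul(-6, Pow(17, Rational(1, 2))))) = Add(-46, Mul(-6, Pow(17, Rational(1, 2)))))
Mul(Add(Function('L')(11), 481), 480) = Mul(Add(Add(-46, Mul(-6, Pow(17, Rational(1, 2)))), 481), 480) = Mul(Add(435, Mul(-6, Pow(17, Rational(1, 2)))), 480) = Add(208800, Mul(-2880, Pow(17, Rational(1, 2))))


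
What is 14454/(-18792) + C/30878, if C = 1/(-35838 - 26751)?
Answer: -258649397345/336276426708 ≈ -0.76916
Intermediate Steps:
C = -1/62589 (C = 1/(-62589) = -1/62589 ≈ -1.5977e-5)
14454/(-18792) + C/30878 = 14454/(-18792) - 1/62589/30878 = 14454*(-1/18792) - 1/62589*1/30878 = -803/1044 - 1/1932623142 = -258649397345/336276426708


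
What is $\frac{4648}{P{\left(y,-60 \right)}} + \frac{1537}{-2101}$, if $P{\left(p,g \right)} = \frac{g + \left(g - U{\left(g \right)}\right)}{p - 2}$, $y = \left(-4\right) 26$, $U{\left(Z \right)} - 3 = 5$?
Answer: $\frac{64683797}{16808} \approx 3848.4$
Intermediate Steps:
$U{\left(Z \right)} = 8$ ($U{\left(Z \right)} = 3 + 5 = 8$)
$y = -104$
$P{\left(p,g \right)} = \frac{-8 + 2 g}{-2 + p}$ ($P{\left(p,g \right)} = \frac{g + \left(g - 8\right)}{p - 2} = \frac{g + \left(g - 8\right)}{-2 + p} = \frac{g + \left(-8 + g\right)}{-2 + p} = \frac{-8 + 2 g}{-2 + p}$)
$\frac{4648}{P{\left(y,-60 \right)}} + \frac{1537}{-2101} = \frac{4648}{2 \frac{1}{-2 - 104} \left(-4 - 60\right)} + \frac{1537}{-2101} = \frac{4648}{2 \frac{1}{-106} \left(-64\right)} + 1537 \left(- \frac{1}{2101}\right) = \frac{4648}{2 \left(- \frac{1}{106}\right) \left(-64\right)} - \frac{1537}{2101} = \frac{4648}{\frac{64}{53}} - \frac{1537}{2101} = 4648 \cdot \frac{53}{64} - \frac{1537}{2101} = \frac{30793}{8} - \frac{1537}{2101} = \frac{64683797}{16808}$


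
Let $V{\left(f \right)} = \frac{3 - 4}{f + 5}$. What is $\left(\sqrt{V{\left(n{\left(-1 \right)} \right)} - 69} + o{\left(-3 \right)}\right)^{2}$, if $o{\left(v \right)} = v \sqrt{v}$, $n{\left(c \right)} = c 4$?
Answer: $-97 + 6 \sqrt{210} \approx -10.052$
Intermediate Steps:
$n{\left(c \right)} = 4 c$
$V{\left(f \right)} = - \frac{1}{5 + f}$
$o{\left(v \right)} = v^{\frac{3}{2}}$
$\left(\sqrt{V{\left(n{\left(-1 \right)} \right)} - 69} + o{\left(-3 \right)}\right)^{2} = \left(\sqrt{- \frac{1}{5 + 4 \left(-1\right)} - 69} + \left(-3\right)^{\frac{3}{2}}\right)^{2} = \left(\sqrt{- \frac{1}{5 - 4} - 69} - 3 i \sqrt{3}\right)^{2} = \left(\sqrt{- 1^{-1} - 69} - 3 i \sqrt{3}\right)^{2} = \left(\sqrt{\left(-1\right) 1 - 69} - 3 i \sqrt{3}\right)^{2} = \left(\sqrt{-1 - 69} - 3 i \sqrt{3}\right)^{2} = \left(\sqrt{-70} - 3 i \sqrt{3}\right)^{2} = \left(i \sqrt{70} - 3 i \sqrt{3}\right)^{2}$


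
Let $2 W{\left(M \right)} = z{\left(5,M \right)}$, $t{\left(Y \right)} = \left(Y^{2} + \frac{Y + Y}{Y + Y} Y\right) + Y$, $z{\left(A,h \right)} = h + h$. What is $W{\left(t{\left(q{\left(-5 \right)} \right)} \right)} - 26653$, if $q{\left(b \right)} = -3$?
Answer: $-26650$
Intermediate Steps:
$z{\left(A,h \right)} = 2 h$
$t{\left(Y \right)} = Y^{2} + 2 Y$ ($t{\left(Y \right)} = \left(Y^{2} + \frac{2 Y}{2 Y} Y\right) + Y = \left(Y^{2} + 2 Y \frac{1}{2 Y} Y\right) + Y = \left(Y^{2} + 1 Y\right) + Y = \left(Y^{2} + Y\right) + Y = \left(Y + Y^{2}\right) + Y = Y^{2} + 2 Y$)
$W{\left(M \right)} = M$ ($W{\left(M \right)} = \frac{2 M}{2} = M$)
$W{\left(t{\left(q{\left(-5 \right)} \right)} \right)} - 26653 = - 3 \left(2 - 3\right) - 26653 = \left(-3\right) \left(-1\right) - 26653 = 3 - 26653 = -26650$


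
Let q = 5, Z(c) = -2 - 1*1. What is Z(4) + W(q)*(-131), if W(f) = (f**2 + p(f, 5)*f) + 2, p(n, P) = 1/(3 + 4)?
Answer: -25435/7 ≈ -3633.6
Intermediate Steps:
Z(c) = -3 (Z(c) = -2 - 1 = -3)
p(n, P) = 1/7
W(f) = 2 + f**2 + f/7 (W(f) = (f**2 + f/7) + 2 = 2 + f**2 + f/7)
Z(4) + W(q)*(-131) = -3 + (2 + 5**2 + (1/7)*5)*(-131) = -3 + (2 + 25 + 5/7)*(-131) = -3 + (194/7)*(-131) = -3 - 25414/7 = -25435/7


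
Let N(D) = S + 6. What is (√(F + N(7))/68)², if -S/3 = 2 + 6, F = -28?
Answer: -23/2312 ≈ -0.0099481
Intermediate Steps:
S = -24 (S = -3*(2 + 6) = -3*8 = -24)
N(D) = -18 (N(D) = -24 + 6 = -18)
(√(F + N(7))/68)² = (√(-28 - 18)/68)² = (√(-46)*(1/68))² = ((I*√46)*(1/68))² = (I*√46/68)² = -23/2312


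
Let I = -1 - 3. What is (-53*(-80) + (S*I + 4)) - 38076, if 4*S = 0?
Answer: -33832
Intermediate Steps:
I = -4
S = 0 (S = (¼)*0 = 0)
(-53*(-80) + (S*I + 4)) - 38076 = (-53*(-80) + (0*(-4) + 4)) - 38076 = (4240 + (0 + 4)) - 38076 = (4240 + 4) - 38076 = 4244 - 38076 = -33832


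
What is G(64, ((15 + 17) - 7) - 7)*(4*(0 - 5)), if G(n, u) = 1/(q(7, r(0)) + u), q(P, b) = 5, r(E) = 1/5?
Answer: -20/23 ≈ -0.86957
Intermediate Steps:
r(E) = ⅕
G(n, u) = 1/(5 + u)
G(64, ((15 + 17) - 7) - 7)*(4*(0 - 5)) = (4*(0 - 5))/(5 + (((15 + 17) - 7) - 7)) = (4*(-5))/(5 + ((32 - 7) - 7)) = -20/(5 + (25 - 7)) = -20/(5 + 18) = -20/23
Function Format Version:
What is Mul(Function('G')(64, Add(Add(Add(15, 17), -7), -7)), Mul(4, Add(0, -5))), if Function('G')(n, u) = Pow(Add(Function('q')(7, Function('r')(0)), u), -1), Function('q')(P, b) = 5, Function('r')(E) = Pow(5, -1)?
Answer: Rational(-20, 23) ≈ -0.86957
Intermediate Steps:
Function('r')(E) = Rational(1, 5)
Function('G')(n, u) = Pow(Add(5, u), -1)
Mul(Function('G')(64, Add(Add(Add(15, 17), -7), -7)), Mul(4, Add(0, -5))) = Mul(Pow(Add(5, Add(Add(Add(15, 17), -7), -7)), -1), Mul(4, Add(0, -5))) = Mul(Pow(Add(5, Add(Add(32, -7), -7)), -1), Mul(4, -5)) = Mul(Pow(Add(5, Add(25, -7)), -1), -20) = Mul(Pow(Add(5, 18), -1), -20) = Mul(Pow(23, -1), -20) = Mul(Rational(1, 23), -20) = Rational(-20, 23)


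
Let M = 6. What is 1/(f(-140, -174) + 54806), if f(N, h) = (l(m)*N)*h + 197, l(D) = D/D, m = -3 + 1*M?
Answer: 1/79363 ≈ 1.2600e-5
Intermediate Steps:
m = 3 (m = -3 + 1*6 = -3 + 6 = 3)
l(D) = 1
f(N, h) = 197 + N*h (f(N, h) = (1*N)*h + 197 = N*h + 197 = 197 + N*h)
1/(f(-140, -174) + 54806) = 1/((197 - 140*(-174)) + 54806) = 1/((197 + 24360) + 54806) = 1/(24557 + 54806) = 1/79363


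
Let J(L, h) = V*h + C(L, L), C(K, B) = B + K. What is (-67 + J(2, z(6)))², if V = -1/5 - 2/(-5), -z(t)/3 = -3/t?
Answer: 393129/100 ≈ 3931.3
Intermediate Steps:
z(t) = 9/t (z(t) = -(-9)/t = 9/t)
V = ⅕ (V = -1*⅕ - 2*(-⅕) = -⅕ + ⅖ = ⅕ ≈ 0.20000)
J(L, h) = 2*L + h/5 (J(L, h) = h/5 + (L + L) = h/5 + 2*L = 2*L + h/5)
(-67 + J(2, z(6)))² = (-67 + (2*2 + (9/6)/5))² = (-67 + (4 + (9*(⅙))/5))² = (-67 + (4 + (⅕)*(3/2)))² = (-67 + (4 + 3/10))² = (-67 + 43/10)² = (-627/10)² = 393129/100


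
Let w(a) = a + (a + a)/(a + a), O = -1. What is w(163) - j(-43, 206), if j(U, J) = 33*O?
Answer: 197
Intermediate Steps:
w(a) = 1 + a (w(a) = a + (2*a)/((2*a)) = a + (2*a)*(1/(2*a)) = a + 1 = 1 + a)
j(U, J) = -33 (j(U, J) = 33*(-1) = -33)
w(163) - j(-43, 206) = (1 + 163) - 1*(-33) = 164 + 33 = 197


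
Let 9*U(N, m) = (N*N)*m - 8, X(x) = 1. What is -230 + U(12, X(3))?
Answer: -1934/9 ≈ -214.89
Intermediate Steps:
U(N, m) = -8/9 + m*N²/9 (U(N, m) = ((N*N)*m - 8)/9 = (N²*m - 8)/9 = (m*N² - 8)/9 = (-8 + m*N²)/9 = -8/9 + m*N²/9)
-230 + U(12, X(3)) = -230 + (-8/9 + (⅑)*1*12²) = -230 + (-8/9 + (⅑)*1*144) = -230 + (-8/9 + 16) = -230 + 136/9 = -1934/9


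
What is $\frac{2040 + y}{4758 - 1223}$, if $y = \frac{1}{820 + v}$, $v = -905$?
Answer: $\frac{173399}{300475} \approx 0.57708$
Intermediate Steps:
$y = - \frac{1}{85}$ ($y = \frac{1}{820 - 905} = \frac{1}{-85} = - \frac{1}{85} \approx -0.011765$)
$\frac{2040 + y}{4758 - 1223} = \frac{2040 - \frac{1}{85}}{4758 - 1223} = \frac{173399}{85 \cdot 3535} = \frac{173399}{85} \cdot \frac{1}{3535} = \frac{173399}{300475}$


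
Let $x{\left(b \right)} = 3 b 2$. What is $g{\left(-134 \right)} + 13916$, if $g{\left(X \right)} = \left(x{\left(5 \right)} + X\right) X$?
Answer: $27852$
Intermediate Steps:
$x{\left(b \right)} = 6 b$
$g{\left(X \right)} = X \left(30 + X\right)$ ($g{\left(X \right)} = \left(6 \cdot 5 + X\right) X = \left(30 + X\right) X = X \left(30 + X\right)$)
$g{\left(-134 \right)} + 13916 = - 134 \left(30 - 134\right) + 13916 = \left(-134\right) \left(-104\right) + 13916 = 13936 + 13916 = 27852$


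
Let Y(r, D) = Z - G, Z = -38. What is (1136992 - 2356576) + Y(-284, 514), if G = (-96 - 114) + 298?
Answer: -1219710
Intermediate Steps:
G = 88 (G = -210 + 298 = 88)
Y(r, D) = -126 (Y(r, D) = -38 - 1*88 = -38 - 88 = -126)
(1136992 - 2356576) + Y(-284, 514) = (1136992 - 2356576) - 126 = -1219584 - 126 = -1219710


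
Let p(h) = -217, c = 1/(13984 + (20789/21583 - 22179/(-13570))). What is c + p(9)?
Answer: -888921335741249/4096413035127 ≈ -217.00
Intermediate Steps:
c = 292881310/4096413035127 (c = 1/(13984 + (20789*(1/21583) - 22179*(-1/13570))) = 1/(13984 + (20789/21583 + 22179/13570)) = 1/(13984 + 760796087/292881310) = 1/(4096413035127/292881310) = 292881310/4096413035127 ≈ 7.1497e-5)
c + p(9) = 292881310/4096413035127 - 217 = -888921335741249/4096413035127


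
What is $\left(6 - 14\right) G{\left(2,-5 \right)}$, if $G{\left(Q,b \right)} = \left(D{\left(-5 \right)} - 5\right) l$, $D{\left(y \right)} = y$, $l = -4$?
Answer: $-320$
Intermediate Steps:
$G{\left(Q,b \right)} = 40$ ($G{\left(Q,b \right)} = \left(-5 - 5\right) \left(-4\right) = \left(-10\right) \left(-4\right) = 40$)
$\left(6 - 14\right) G{\left(2,-5 \right)} = \left(6 - 14\right) 40 = \left(-8\right) 40 = -320$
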